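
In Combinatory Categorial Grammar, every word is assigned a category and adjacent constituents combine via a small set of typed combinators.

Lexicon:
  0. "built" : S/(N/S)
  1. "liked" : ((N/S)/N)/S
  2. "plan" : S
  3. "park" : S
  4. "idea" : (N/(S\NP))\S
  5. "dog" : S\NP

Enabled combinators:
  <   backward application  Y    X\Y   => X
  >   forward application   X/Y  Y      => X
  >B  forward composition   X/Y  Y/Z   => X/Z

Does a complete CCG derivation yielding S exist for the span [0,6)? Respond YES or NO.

[0,6] S   >
  [0,3] S/N   >B
    [0,1] "built" : S/(N/S)
    [1,3] (N/S)/N   >
      [1,2] "liked" : ((N/S)/N)/S
      [2,3] "plan" : S
  [3,6] N   >
    [3,5] N/(S\NP)   <
      [3,4] "park" : S
      [4,5] "idea" : (N/(S\NP))\S
    [5,6] "dog" : S\NP

YES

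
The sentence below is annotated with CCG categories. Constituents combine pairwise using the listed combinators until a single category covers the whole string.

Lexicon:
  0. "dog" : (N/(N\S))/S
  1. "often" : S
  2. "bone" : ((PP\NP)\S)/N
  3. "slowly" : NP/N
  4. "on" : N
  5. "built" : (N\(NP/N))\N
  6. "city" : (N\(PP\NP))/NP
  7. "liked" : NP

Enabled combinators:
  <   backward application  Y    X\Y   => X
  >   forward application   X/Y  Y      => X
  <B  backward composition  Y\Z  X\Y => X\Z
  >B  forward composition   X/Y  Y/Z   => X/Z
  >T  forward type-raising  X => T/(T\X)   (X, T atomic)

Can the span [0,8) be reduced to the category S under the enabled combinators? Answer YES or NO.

NO

(N/(N\S))/S S ((PP\NP)\S)/N NP/N N (N\(NP/N))\N (N\(PP\NP))/NP NP
CKY chart[0,8] = {(N/(N\S))/(S\N), N, N/(N\N), NP/(NP\N), PP/(PP\N), S/(S\N)}; S ∉ chart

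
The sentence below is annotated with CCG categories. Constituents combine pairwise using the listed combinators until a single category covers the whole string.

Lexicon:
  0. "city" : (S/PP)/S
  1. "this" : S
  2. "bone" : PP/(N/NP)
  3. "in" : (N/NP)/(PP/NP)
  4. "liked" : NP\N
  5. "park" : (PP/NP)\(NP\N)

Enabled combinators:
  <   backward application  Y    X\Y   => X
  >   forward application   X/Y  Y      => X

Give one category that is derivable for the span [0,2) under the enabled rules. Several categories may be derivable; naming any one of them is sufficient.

S/PP

[0,6] S   >
  [0,2] S/PP   >
    [0,1] "city" : (S/PP)/S
    [1,2] "this" : S
  [2,6] PP   >
    [2,3] "bone" : PP/(N/NP)
    [3,6] N/NP   >
      [3,4] "in" : (N/NP)/(PP/NP)
      [4,6] PP/NP   <
        [4,5] "liked" : NP\N
        [5,6] "park" : (PP/NP)\(NP\N)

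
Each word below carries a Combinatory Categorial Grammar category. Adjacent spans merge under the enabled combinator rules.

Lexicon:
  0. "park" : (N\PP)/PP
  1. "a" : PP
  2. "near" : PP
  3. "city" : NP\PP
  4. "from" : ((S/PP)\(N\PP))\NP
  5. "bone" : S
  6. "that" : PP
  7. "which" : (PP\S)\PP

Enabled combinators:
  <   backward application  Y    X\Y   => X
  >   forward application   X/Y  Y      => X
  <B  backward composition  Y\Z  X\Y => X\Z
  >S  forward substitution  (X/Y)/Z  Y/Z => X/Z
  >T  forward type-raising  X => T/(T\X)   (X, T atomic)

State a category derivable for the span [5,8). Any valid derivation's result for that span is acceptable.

[0,8] S   >
  [0,5] S/PP   <
    [0,2] N\PP   >
      [0,1] "park" : (N\PP)/PP
      [1,2] "a" : PP
    [2,5] (S/PP)\(N\PP)   <
      [2,4] NP   <
        [2,3] "near" : PP
        [3,4] "city" : NP\PP
      [4,5] "from" : ((S/PP)\(N\PP))\NP
  [5,8] PP   <
    [5,6] "bone" : S
    [6,8] PP\S   <
      [6,7] "that" : PP
      [7,8] "which" : (PP\S)\PP

PP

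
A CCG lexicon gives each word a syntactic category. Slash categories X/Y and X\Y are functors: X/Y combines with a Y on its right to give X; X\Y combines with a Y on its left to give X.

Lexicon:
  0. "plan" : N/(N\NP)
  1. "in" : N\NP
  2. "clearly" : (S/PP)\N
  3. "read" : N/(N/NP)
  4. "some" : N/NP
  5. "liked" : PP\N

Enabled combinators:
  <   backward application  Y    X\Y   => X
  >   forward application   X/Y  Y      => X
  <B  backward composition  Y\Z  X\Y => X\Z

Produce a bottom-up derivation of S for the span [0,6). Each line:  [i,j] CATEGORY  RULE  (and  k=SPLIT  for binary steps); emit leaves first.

[0,1] N/(N\NP)  lex  "plan"
[1,2] N\NP  lex  "in"
[0,2] N  >  k=1
[2,3] (S/PP)\N  lex  "clearly"
[0,3] S/PP  <  k=2
[3,4] N/(N/NP)  lex  "read"
[4,5] N/NP  lex  "some"
[3,5] N  >  k=4
[5,6] PP\N  lex  "liked"
[3,6] PP  <  k=5
[0,6] S  >  k=3

[0,6] S   >
  [0,3] S/PP   <
    [0,2] N   >
      [0,1] "plan" : N/(N\NP)
      [1,2] "in" : N\NP
    [2,3] "clearly" : (S/PP)\N
  [3,6] PP   <
    [3,5] N   >
      [3,4] "read" : N/(N/NP)
      [4,5] "some" : N/NP
    [5,6] "liked" : PP\N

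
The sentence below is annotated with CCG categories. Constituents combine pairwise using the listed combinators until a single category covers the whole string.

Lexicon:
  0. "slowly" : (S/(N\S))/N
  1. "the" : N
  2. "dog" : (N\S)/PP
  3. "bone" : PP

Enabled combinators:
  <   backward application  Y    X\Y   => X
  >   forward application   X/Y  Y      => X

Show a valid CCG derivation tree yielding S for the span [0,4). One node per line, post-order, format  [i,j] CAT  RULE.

[0,1] (S/(N\S))/N  lex  "slowly"
[1,2] N  lex  "the"
[0,2] S/(N\S)  >  k=1
[2,3] (N\S)/PP  lex  "dog"
[3,4] PP  lex  "bone"
[2,4] N\S  >  k=3
[0,4] S  >  k=2

[0,4] S   >
  [0,2] S/(N\S)   >
    [0,1] "slowly" : (S/(N\S))/N
    [1,2] "the" : N
  [2,4] N\S   >
    [2,3] "dog" : (N\S)/PP
    [3,4] "bone" : PP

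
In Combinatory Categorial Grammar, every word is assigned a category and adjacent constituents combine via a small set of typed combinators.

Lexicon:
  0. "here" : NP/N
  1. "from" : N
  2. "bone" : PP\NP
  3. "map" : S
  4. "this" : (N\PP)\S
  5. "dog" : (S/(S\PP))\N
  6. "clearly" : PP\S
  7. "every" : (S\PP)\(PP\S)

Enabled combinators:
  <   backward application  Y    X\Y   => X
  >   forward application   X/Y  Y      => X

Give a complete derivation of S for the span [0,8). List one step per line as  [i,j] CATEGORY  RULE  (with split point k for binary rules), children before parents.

[0,8] S   >
  [0,6] S/(S\PP)   <
    [0,5] N   <
      [0,3] PP   <
        [0,2] NP   >
          [0,1] "here" : NP/N
          [1,2] "from" : N
        [2,3] "bone" : PP\NP
      [3,5] N\PP   <
        [3,4] "map" : S
        [4,5] "this" : (N\PP)\S
    [5,6] "dog" : (S/(S\PP))\N
  [6,8] S\PP   <
    [6,7] "clearly" : PP\S
    [7,8] "every" : (S\PP)\(PP\S)

[0,1] NP/N  lex  "here"
[1,2] N  lex  "from"
[0,2] NP  >  k=1
[2,3] PP\NP  lex  "bone"
[0,3] PP  <  k=2
[3,4] S  lex  "map"
[4,5] (N\PP)\S  lex  "this"
[3,5] N\PP  <  k=4
[0,5] N  <  k=3
[5,6] (S/(S\PP))\N  lex  "dog"
[0,6] S/(S\PP)  <  k=5
[6,7] PP\S  lex  "clearly"
[7,8] (S\PP)\(PP\S)  lex  "every"
[6,8] S\PP  <  k=7
[0,8] S  >  k=6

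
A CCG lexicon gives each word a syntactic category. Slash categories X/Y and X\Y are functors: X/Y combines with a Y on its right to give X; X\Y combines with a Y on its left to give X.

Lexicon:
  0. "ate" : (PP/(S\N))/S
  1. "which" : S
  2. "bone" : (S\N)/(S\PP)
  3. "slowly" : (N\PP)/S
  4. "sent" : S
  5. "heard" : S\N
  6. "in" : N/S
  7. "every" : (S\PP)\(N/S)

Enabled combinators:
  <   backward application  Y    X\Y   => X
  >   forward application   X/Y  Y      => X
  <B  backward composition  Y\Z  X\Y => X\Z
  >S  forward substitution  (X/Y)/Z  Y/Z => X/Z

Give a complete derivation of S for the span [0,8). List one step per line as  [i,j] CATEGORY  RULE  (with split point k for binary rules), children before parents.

[0,1] (PP/(S\N))/S  lex  "ate"
[1,2] S  lex  "which"
[0,2] PP/(S\N)  >  k=1
[2,3] (S\N)/(S\PP)  lex  "bone"
[3,4] (N\PP)/S  lex  "slowly"
[4,5] S  lex  "sent"
[3,5] N\PP  >  k=4
[5,6] S\N  lex  "heard"
[3,6] S\PP  <B  k=5
[2,6] S\N  >  k=3
[0,6] PP  >  k=2
[6,7] N/S  lex  "in"
[7,8] (S\PP)\(N/S)  lex  "every"
[6,8] S\PP  <  k=7
[0,8] S  <  k=6

[0,8] S   <
  [0,6] PP   >
    [0,2] PP/(S\N)   >
      [0,1] "ate" : (PP/(S\N))/S
      [1,2] "which" : S
    [2,6] S\N   >
      [2,3] "bone" : (S\N)/(S\PP)
      [3,6] S\PP   <B
        [3,5] N\PP   >
          [3,4] "slowly" : (N\PP)/S
          [4,5] "sent" : S
        [5,6] "heard" : S\N
  [6,8] S\PP   <
    [6,7] "in" : N/S
    [7,8] "every" : (S\PP)\(N/S)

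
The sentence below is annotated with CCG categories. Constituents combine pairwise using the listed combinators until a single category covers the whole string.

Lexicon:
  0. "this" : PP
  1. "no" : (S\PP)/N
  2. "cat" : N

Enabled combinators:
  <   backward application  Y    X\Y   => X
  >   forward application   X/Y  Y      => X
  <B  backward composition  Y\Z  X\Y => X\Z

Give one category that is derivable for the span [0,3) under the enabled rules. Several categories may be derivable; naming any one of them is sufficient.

S

[0,3] S   <
  [0,1] "this" : PP
  [1,3] S\PP   >
    [1,2] "no" : (S\PP)/N
    [2,3] "cat" : N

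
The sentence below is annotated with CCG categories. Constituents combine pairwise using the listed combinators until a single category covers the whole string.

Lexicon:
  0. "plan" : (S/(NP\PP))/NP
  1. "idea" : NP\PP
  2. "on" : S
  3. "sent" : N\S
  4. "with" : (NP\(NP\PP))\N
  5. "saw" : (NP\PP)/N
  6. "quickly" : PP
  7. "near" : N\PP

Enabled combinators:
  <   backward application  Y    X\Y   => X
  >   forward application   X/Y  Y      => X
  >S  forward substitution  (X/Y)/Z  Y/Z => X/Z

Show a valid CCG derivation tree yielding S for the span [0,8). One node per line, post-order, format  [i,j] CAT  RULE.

[0,8] S   >
  [0,5] S/(NP\PP)   >
    [0,1] "plan" : (S/(NP\PP))/NP
    [1,5] NP   <
      [1,2] "idea" : NP\PP
      [2,5] NP\(NP\PP)   <
        [2,4] N   <
          [2,3] "on" : S
          [3,4] "sent" : N\S
        [4,5] "with" : (NP\(NP\PP))\N
  [5,8] NP\PP   >
    [5,6] "saw" : (NP\PP)/N
    [6,8] N   <
      [6,7] "quickly" : PP
      [7,8] "near" : N\PP

[0,1] (S/(NP\PP))/NP  lex  "plan"
[1,2] NP\PP  lex  "idea"
[2,3] S  lex  "on"
[3,4] N\S  lex  "sent"
[2,4] N  <  k=3
[4,5] (NP\(NP\PP))\N  lex  "with"
[2,5] NP\(NP\PP)  <  k=4
[1,5] NP  <  k=2
[0,5] S/(NP\PP)  >  k=1
[5,6] (NP\PP)/N  lex  "saw"
[6,7] PP  lex  "quickly"
[7,8] N\PP  lex  "near"
[6,8] N  <  k=7
[5,8] NP\PP  >  k=6
[0,8] S  >  k=5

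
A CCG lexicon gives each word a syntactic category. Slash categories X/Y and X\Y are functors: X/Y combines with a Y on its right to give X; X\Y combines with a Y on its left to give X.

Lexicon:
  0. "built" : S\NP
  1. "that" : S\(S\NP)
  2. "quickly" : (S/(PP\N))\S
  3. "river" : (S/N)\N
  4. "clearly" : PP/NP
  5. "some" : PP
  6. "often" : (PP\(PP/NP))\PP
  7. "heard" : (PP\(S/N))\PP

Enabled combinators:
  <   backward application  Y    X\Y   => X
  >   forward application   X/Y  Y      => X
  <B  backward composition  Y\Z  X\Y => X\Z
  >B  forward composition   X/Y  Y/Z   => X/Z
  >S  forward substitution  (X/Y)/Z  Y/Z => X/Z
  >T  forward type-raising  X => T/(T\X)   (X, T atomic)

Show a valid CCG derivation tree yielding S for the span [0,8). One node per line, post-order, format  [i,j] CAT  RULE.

[0,8] S   >
  [0,3] S/(PP\N)   <
    [0,2] S   <
      [0,1] "built" : S\NP
      [1,2] "that" : S\(S\NP)
    [2,3] "quickly" : (S/(PP\N))\S
  [3,8] PP\N   <B
    [3,4] "river" : (S/N)\N
    [4,8] PP\(S/N)   <
      [4,7] PP   <
        [4,5] "clearly" : PP/NP
        [5,7] PP\(PP/NP)   <
          [5,6] "some" : PP
          [6,7] "often" : (PP\(PP/NP))\PP
      [7,8] "heard" : (PP\(S/N))\PP

[0,1] S\NP  lex  "built"
[1,2] S\(S\NP)  lex  "that"
[0,2] S  <  k=1
[2,3] (S/(PP\N))\S  lex  "quickly"
[0,3] S/(PP\N)  <  k=2
[3,4] (S/N)\N  lex  "river"
[4,5] PP/NP  lex  "clearly"
[5,6] PP  lex  "some"
[6,7] (PP\(PP/NP))\PP  lex  "often"
[5,7] PP\(PP/NP)  <  k=6
[4,7] PP  <  k=5
[7,8] (PP\(S/N))\PP  lex  "heard"
[4,8] PP\(S/N)  <  k=7
[3,8] PP\N  <B  k=4
[0,8] S  >  k=3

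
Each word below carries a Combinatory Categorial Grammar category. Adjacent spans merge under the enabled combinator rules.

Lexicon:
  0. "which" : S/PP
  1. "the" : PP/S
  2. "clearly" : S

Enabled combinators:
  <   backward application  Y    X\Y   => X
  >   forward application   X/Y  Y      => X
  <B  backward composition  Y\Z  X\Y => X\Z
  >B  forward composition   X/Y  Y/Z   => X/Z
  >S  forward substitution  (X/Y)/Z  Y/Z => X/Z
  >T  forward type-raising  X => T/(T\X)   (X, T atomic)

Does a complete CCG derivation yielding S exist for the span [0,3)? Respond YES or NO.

[0,3] S   >
  [0,1] "which" : S/PP
  [1,3] PP   >
    [1,2] "the" : PP/S
    [2,3] "clearly" : S

YES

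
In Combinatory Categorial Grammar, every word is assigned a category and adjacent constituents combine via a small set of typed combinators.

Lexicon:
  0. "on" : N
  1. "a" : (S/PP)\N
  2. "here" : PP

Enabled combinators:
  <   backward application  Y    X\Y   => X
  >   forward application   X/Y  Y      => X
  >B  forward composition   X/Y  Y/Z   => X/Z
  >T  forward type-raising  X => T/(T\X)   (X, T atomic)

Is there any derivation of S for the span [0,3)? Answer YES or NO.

[0,3] S   >
  [0,2] S/PP   <
    [0,1] "on" : N
    [1,2] "a" : (S/PP)\N
  [2,3] "here" : PP

YES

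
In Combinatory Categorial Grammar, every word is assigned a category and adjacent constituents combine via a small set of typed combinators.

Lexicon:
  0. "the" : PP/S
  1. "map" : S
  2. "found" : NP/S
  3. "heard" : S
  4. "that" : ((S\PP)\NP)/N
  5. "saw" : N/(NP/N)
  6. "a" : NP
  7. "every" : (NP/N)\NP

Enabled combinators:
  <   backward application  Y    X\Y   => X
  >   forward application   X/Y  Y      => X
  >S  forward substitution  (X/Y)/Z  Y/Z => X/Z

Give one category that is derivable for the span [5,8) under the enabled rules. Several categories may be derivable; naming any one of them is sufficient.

N

[0,8] S   <
  [0,2] PP   >
    [0,1] "the" : PP/S
    [1,2] "map" : S
  [2,8] S\PP   <
    [2,4] NP   >
      [2,3] "found" : NP/S
      [3,4] "heard" : S
    [4,8] (S\PP)\NP   >
      [4,5] "that" : ((S\PP)\NP)/N
      [5,8] N   >
        [5,6] "saw" : N/(NP/N)
        [6,8] NP/N   <
          [6,7] "a" : NP
          [7,8] "every" : (NP/N)\NP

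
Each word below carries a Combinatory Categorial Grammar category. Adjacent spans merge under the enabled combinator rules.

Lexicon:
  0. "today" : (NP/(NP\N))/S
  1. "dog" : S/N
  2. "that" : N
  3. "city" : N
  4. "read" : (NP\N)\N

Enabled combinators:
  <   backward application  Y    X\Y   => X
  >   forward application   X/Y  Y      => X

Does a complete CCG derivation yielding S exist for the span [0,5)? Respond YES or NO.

NO

(NP/(NP\N))/S S/N N N (NP\N)\N
CKY chart[0,5] = {NP}; S ∉ chart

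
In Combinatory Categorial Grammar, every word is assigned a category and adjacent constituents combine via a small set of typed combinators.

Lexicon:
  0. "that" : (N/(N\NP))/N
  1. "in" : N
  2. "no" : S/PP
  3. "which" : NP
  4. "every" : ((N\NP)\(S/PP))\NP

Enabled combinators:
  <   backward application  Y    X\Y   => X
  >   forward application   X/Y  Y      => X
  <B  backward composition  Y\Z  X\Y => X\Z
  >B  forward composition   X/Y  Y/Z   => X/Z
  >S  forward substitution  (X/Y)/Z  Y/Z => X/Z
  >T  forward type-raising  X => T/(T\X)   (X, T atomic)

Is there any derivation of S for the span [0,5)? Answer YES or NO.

(N/(N\NP))/N N S/PP NP ((N\NP)\(S/PP))\NP
CKY chart[0,5] = {N, N/(N\N), NP/(NP\N), PP/(PP\N), S/(S\N)}; S ∉ chart

NO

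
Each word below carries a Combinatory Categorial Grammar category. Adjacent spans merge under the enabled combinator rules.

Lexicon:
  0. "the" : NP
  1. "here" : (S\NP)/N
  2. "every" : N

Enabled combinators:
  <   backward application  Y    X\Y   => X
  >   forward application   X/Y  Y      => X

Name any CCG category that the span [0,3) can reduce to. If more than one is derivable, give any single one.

S

[0,3] S   <
  [0,1] "the" : NP
  [1,3] S\NP   >
    [1,2] "here" : (S\NP)/N
    [2,3] "every" : N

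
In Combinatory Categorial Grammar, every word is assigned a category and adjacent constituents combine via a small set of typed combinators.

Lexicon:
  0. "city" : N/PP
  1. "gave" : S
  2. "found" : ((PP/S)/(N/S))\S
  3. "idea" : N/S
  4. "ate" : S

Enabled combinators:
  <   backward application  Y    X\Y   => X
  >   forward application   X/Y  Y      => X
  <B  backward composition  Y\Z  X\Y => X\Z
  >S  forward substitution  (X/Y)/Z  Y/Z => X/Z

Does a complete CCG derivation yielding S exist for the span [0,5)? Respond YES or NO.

NO

N/PP S ((PP/S)/(N/S))\S N/S S
CKY chart[0,5] = {N}; S ∉ chart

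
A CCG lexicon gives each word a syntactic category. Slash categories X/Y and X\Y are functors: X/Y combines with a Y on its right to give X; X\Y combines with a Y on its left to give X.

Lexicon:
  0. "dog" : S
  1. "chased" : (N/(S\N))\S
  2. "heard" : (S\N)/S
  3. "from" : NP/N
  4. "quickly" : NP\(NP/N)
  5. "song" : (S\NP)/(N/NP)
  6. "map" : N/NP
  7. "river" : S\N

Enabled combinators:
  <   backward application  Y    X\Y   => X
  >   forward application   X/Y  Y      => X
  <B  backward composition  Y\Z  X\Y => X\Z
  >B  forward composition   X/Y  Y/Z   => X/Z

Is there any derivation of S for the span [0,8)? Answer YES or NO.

YES

[0,8] S   <
  [0,7] N   >
    [0,3] N/S   >B
      [0,2] N/(S\N)   <
        [0,1] "dog" : S
        [1,2] "chased" : (N/(S\N))\S
      [2,3] "heard" : (S\N)/S
    [3,7] S   <
      [3,5] NP   <
        [3,4] "from" : NP/N
        [4,5] "quickly" : NP\(NP/N)
      [5,7] S\NP   >
        [5,6] "song" : (S\NP)/(N/NP)
        [6,7] "map" : N/NP
  [7,8] "river" : S\N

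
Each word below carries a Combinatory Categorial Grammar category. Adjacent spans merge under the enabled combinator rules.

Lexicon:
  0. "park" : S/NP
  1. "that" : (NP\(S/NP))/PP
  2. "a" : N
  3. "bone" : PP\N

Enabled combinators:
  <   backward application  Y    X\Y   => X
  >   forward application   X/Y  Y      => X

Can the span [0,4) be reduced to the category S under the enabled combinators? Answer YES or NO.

NO

S/NP (NP\(S/NP))/PP N PP\N
CKY chart[0,4] = {NP}; S ∉ chart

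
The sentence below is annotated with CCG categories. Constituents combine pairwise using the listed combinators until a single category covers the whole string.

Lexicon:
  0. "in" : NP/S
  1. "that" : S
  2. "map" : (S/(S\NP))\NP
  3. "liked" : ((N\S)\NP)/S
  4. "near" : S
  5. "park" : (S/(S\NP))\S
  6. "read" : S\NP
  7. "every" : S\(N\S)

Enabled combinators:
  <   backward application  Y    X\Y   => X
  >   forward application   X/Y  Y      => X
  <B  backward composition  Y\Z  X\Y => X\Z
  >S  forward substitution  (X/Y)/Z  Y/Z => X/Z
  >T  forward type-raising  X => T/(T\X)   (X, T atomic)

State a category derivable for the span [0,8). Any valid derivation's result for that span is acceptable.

[0,8] S   >
  [0,3] S/(S\NP)   <
    [0,2] NP   >
      [0,1] "in" : NP/S
      [1,2] "that" : S
    [2,3] "map" : (S/(S\NP))\NP
  [3,8] S\NP   <B
    [3,7] (N\S)\NP   >
      [3,4] "liked" : ((N\S)\NP)/S
      [4,7] S   >
        [4,6] S/(S\NP)   <
          [4,5] "near" : S
          [5,6] "park" : (S/(S\NP))\S
        [6,7] "read" : S\NP
    [7,8] "every" : S\(N\S)

S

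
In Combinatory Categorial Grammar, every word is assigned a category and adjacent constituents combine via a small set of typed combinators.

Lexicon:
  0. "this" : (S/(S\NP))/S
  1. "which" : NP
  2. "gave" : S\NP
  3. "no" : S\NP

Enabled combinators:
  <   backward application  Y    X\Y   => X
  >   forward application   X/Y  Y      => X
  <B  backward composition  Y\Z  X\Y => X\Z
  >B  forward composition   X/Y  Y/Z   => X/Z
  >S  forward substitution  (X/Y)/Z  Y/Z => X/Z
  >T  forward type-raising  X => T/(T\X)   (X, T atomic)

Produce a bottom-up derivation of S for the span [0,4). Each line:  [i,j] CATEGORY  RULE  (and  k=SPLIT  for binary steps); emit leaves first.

[0,4] S   >
  [0,3] S/(S\NP)   >
    [0,1] "this" : (S/(S\NP))/S
    [1,3] S   <
      [1,2] "which" : NP
      [2,3] "gave" : S\NP
  [3,4] "no" : S\NP

[0,1] (S/(S\NP))/S  lex  "this"
[1,2] NP  lex  "which"
[2,3] S\NP  lex  "gave"
[1,3] S  <  k=2
[0,3] S/(S\NP)  >  k=1
[3,4] S\NP  lex  "no"
[0,4] S  >  k=3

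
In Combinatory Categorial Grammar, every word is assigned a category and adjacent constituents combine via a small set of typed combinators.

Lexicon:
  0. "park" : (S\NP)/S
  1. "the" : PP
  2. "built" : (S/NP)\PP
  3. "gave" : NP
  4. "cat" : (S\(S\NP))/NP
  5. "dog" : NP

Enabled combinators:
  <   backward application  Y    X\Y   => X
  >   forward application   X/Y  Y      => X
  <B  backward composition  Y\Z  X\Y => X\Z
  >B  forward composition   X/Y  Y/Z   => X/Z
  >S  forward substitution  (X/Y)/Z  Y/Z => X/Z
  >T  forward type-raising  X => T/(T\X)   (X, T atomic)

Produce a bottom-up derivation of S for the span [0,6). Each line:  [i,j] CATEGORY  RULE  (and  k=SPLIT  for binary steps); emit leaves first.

[0,1] (S\NP)/S  lex  "park"
[1,2] PP  lex  "the"
[2,3] (S/NP)\PP  lex  "built"
[1,3] S/NP  <  k=2
[3,4] NP  lex  "gave"
[1,4] S  >  k=3
[0,4] S\NP  >  k=1
[4,5] (S\(S\NP))/NP  lex  "cat"
[5,6] NP  lex  "dog"
[4,6] S\(S\NP)  >  k=5
[0,6] S  <  k=4

[0,6] S   <
  [0,4] S\NP   >
    [0,1] "park" : (S\NP)/S
    [1,4] S   >
      [1,3] S/NP   <
        [1,2] "the" : PP
        [2,3] "built" : (S/NP)\PP
      [3,4] "gave" : NP
  [4,6] S\(S\NP)   >
    [4,5] "cat" : (S\(S\NP))/NP
    [5,6] "dog" : NP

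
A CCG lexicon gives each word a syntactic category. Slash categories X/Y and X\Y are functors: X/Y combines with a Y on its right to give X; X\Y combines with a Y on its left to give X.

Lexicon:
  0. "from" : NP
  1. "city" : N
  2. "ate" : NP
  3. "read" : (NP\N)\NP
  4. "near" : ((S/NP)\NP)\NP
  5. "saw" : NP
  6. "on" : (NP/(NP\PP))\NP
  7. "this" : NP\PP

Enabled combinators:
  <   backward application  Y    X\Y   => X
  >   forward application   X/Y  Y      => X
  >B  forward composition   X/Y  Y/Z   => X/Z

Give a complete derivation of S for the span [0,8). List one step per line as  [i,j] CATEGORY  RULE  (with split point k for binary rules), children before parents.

[0,1] NP  lex  "from"
[1,2] N  lex  "city"
[2,3] NP  lex  "ate"
[3,4] (NP\N)\NP  lex  "read"
[2,4] NP\N  <  k=3
[1,4] NP  <  k=2
[4,5] ((S/NP)\NP)\NP  lex  "near"
[1,5] (S/NP)\NP  <  k=4
[0,5] S/NP  <  k=1
[5,6] NP  lex  "saw"
[6,7] (NP/(NP\PP))\NP  lex  "on"
[5,7] NP/(NP\PP)  <  k=6
[7,8] NP\PP  lex  "this"
[5,8] NP  >  k=7
[0,8] S  >  k=5

[0,8] S   >
  [0,5] S/NP   <
    [0,1] "from" : NP
    [1,5] (S/NP)\NP   <
      [1,4] NP   <
        [1,2] "city" : N
        [2,4] NP\N   <
          [2,3] "ate" : NP
          [3,4] "read" : (NP\N)\NP
      [4,5] "near" : ((S/NP)\NP)\NP
  [5,8] NP   >
    [5,7] NP/(NP\PP)   <
      [5,6] "saw" : NP
      [6,7] "on" : (NP/(NP\PP))\NP
    [7,8] "this" : NP\PP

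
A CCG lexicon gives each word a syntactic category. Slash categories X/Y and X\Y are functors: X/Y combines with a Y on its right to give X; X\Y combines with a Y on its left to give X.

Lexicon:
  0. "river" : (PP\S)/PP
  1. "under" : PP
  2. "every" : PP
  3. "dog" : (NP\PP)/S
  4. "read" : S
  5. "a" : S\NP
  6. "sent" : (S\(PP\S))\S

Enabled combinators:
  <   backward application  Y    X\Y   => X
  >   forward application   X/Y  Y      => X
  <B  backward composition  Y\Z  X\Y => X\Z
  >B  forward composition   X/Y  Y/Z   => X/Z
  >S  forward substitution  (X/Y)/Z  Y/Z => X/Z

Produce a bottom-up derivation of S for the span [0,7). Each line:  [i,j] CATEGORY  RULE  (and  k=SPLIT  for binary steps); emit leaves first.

[0,1] (PP\S)/PP  lex  "river"
[1,2] PP  lex  "under"
[0,2] PP\S  >  k=1
[2,3] PP  lex  "every"
[3,4] (NP\PP)/S  lex  "dog"
[4,5] S  lex  "read"
[3,5] NP\PP  >  k=4
[5,6] S\NP  lex  "a"
[3,6] S\PP  <B  k=5
[2,6] S  <  k=3
[6,7] (S\(PP\S))\S  lex  "sent"
[2,7] S\(PP\S)  <  k=6
[0,7] S  <  k=2

[0,7] S   <
  [0,2] PP\S   >
    [0,1] "river" : (PP\S)/PP
    [1,2] "under" : PP
  [2,7] S\(PP\S)   <
    [2,6] S   <
      [2,3] "every" : PP
      [3,6] S\PP   <B
        [3,5] NP\PP   >
          [3,4] "dog" : (NP\PP)/S
          [4,5] "read" : S
        [5,6] "a" : S\NP
    [6,7] "sent" : (S\(PP\S))\S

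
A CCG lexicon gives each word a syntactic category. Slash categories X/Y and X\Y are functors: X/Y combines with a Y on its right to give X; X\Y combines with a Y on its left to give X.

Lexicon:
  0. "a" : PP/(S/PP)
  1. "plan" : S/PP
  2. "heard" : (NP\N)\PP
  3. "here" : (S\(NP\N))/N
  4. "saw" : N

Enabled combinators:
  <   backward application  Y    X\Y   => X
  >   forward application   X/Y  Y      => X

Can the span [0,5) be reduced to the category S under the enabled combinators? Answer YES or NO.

[0,5] S   <
  [0,3] NP\N   <
    [0,2] PP   >
      [0,1] "a" : PP/(S/PP)
      [1,2] "plan" : S/PP
    [2,3] "heard" : (NP\N)\PP
  [3,5] S\(NP\N)   >
    [3,4] "here" : (S\(NP\N))/N
    [4,5] "saw" : N

YES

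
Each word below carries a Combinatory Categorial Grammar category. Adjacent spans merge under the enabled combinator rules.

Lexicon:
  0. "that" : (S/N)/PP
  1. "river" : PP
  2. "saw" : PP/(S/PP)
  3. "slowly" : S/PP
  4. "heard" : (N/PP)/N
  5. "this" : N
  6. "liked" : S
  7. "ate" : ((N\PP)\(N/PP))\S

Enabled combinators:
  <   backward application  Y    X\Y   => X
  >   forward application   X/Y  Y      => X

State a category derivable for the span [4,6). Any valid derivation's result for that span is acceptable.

[0,8] S   >
  [0,2] S/N   >
    [0,1] "that" : (S/N)/PP
    [1,2] "river" : PP
  [2,8] N   <
    [2,4] PP   >
      [2,3] "saw" : PP/(S/PP)
      [3,4] "slowly" : S/PP
    [4,8] N\PP   <
      [4,6] N/PP   >
        [4,5] "heard" : (N/PP)/N
        [5,6] "this" : N
      [6,8] (N\PP)\(N/PP)   <
        [6,7] "liked" : S
        [7,8] "ate" : ((N\PP)\(N/PP))\S

N/PP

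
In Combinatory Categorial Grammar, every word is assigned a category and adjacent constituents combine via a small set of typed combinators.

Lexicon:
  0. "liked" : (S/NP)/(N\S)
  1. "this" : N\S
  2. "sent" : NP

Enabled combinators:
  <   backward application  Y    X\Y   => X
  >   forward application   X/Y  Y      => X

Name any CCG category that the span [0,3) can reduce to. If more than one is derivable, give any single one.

S

[0,3] S   >
  [0,2] S/NP   >
    [0,1] "liked" : (S/NP)/(N\S)
    [1,2] "this" : N\S
  [2,3] "sent" : NP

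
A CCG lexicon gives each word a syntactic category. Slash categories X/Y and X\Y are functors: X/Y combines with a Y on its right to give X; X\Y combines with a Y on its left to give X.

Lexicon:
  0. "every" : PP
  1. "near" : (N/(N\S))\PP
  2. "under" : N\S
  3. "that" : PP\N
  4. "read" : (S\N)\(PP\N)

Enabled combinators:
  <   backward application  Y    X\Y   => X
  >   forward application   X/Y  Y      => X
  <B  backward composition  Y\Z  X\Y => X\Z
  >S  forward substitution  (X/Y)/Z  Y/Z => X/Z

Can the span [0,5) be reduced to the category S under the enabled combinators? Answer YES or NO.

YES

[0,5] S   <
  [0,3] N   >
    [0,2] N/(N\S)   <
      [0,1] "every" : PP
      [1,2] "near" : (N/(N\S))\PP
    [2,3] "under" : N\S
  [3,5] S\N   <
    [3,4] "that" : PP\N
    [4,5] "read" : (S\N)\(PP\N)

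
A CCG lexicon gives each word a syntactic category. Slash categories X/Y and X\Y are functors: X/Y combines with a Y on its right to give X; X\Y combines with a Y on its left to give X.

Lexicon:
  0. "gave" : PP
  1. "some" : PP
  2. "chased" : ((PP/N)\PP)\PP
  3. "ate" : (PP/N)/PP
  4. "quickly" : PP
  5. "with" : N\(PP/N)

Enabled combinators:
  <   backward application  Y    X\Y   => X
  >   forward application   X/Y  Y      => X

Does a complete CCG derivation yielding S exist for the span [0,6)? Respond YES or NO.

PP PP ((PP/N)\PP)\PP (PP/N)/PP PP N\(PP/N)
CKY chart[0,6] = {PP}; S ∉ chart

NO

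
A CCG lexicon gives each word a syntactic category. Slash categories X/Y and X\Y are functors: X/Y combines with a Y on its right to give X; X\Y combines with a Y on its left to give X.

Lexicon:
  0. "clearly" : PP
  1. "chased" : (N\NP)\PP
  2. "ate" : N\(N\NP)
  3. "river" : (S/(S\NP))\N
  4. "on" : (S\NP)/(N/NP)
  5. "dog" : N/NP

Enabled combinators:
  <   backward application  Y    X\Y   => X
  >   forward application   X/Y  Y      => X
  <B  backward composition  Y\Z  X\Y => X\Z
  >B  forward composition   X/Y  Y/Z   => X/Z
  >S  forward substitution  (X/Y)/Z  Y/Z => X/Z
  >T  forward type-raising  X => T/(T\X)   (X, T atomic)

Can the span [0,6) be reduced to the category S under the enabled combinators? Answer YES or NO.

[0,6] S   >
  [0,4] S/(S\NP)   <
    [0,3] N   <
      [0,2] N\NP   <
        [0,1] "clearly" : PP
        [1,2] "chased" : (N\NP)\PP
      [2,3] "ate" : N\(N\NP)
    [3,4] "river" : (S/(S\NP))\N
  [4,6] S\NP   >
    [4,5] "on" : (S\NP)/(N/NP)
    [5,6] "dog" : N/NP

YES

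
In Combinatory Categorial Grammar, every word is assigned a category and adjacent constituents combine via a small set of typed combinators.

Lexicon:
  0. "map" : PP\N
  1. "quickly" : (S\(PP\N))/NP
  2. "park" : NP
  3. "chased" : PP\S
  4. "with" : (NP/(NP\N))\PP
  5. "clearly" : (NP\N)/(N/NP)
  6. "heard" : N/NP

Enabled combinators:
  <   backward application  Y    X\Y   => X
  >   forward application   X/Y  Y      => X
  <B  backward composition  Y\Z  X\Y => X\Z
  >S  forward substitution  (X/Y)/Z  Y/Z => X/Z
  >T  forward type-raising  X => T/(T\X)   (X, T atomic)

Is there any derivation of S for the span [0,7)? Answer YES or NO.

NO

PP\N (S\(PP\N))/NP NP PP\S (NP/(NP\N))\PP (NP\N)/(N/NP) N/NP
CKY chart[0,7] = {N/(N\NP), NP, NP/(NP\NP), PP/(PP\NP), S/(S\NP)}; S ∉ chart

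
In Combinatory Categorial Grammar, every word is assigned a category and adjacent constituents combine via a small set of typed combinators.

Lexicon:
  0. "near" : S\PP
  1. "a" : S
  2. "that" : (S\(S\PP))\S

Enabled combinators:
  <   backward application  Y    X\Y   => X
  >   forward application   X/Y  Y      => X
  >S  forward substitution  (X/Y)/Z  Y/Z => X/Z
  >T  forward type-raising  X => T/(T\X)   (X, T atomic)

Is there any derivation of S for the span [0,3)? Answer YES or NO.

YES

[0,3] S   <
  [0,1] "near" : S\PP
  [1,3] S\(S\PP)   <
    [1,2] "a" : S
    [2,3] "that" : (S\(S\PP))\S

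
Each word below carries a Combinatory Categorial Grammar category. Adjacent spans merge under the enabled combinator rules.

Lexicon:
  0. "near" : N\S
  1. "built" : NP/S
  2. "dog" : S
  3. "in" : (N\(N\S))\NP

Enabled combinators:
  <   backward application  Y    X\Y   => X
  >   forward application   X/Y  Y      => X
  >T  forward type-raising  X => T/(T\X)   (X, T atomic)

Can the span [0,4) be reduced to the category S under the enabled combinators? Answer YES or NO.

NO

N\S NP/S S (N\(N\S))\NP
CKY chart[0,4] = {N, N/(N\N), NP/(NP\N), PP/(PP\N), S/(S\N)}; S ∉ chart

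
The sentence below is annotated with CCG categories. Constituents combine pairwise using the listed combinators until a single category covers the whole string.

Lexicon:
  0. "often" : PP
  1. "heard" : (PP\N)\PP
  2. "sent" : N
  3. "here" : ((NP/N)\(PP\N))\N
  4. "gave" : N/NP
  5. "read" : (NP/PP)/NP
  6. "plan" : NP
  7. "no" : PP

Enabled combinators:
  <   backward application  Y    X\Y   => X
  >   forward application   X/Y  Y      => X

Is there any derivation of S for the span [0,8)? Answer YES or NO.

PP (PP\N)\PP N ((NP/N)\(PP\N))\N N/NP (NP/PP)/NP NP PP
CKY chart[0,8] = {NP}; S ∉ chart

NO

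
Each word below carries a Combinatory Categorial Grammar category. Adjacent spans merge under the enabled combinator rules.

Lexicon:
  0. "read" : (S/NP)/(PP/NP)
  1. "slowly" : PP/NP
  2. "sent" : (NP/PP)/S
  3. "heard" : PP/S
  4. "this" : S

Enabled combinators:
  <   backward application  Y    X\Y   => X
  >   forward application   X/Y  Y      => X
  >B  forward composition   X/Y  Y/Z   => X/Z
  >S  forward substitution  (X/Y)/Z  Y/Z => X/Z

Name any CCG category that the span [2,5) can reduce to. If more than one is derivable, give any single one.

[0,5] S   >
  [0,2] S/NP   >
    [0,1] "read" : (S/NP)/(PP/NP)
    [1,2] "slowly" : PP/NP
  [2,5] NP   >
    [2,4] NP/S   >S
      [2,3] "sent" : (NP/PP)/S
      [3,4] "heard" : PP/S
    [4,5] "this" : S

NP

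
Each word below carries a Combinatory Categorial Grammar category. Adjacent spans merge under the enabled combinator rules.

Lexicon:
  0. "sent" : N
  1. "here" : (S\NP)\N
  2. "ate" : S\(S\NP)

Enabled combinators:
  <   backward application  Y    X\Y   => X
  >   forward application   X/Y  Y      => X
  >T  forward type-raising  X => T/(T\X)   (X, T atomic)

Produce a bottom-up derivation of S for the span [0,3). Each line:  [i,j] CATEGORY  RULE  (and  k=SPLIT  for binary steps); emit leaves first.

[0,1] N  lex  "sent"
[1,2] (S\NP)\N  lex  "here"
[0,2] S\NP  <  k=1
[2,3] S\(S\NP)  lex  "ate"
[0,3] S  <  k=2

[0,3] S   <
  [0,2] S\NP   <
    [0,1] "sent" : N
    [1,2] "here" : (S\NP)\N
  [2,3] "ate" : S\(S\NP)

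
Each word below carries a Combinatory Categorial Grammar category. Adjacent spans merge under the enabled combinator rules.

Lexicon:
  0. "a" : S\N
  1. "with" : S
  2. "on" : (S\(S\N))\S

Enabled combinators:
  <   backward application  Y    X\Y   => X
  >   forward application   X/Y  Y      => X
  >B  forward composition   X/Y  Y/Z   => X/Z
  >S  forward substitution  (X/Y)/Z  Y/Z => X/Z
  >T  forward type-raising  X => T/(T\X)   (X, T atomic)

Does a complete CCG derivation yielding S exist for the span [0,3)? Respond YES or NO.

YES

[0,3] S   <
  [0,1] "a" : S\N
  [1,3] S\(S\N)   <
    [1,2] "with" : S
    [2,3] "on" : (S\(S\N))\S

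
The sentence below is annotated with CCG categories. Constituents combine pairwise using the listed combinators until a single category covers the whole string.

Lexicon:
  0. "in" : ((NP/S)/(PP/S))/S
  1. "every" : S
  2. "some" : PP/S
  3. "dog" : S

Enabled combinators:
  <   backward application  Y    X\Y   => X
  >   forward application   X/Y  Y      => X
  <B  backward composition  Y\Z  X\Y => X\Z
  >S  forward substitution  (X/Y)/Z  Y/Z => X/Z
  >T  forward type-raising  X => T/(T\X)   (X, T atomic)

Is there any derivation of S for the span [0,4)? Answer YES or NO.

((NP/S)/(PP/S))/S S PP/S S
CKY chart[0,4] = {N/(N\NP), NP, NP/(NP\NP), PP/(PP\NP), S/(S\NP)}; S ∉ chart

NO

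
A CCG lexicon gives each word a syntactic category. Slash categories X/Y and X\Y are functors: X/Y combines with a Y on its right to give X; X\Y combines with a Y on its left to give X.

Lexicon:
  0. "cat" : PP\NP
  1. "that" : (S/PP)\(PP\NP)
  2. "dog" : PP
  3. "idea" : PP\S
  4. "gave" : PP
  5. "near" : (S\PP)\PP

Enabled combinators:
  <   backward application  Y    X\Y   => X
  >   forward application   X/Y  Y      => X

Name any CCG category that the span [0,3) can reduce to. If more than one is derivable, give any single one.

[0,6] S   <
  [0,4] PP   <
    [0,3] S   >
      [0,2] S/PP   <
        [0,1] "cat" : PP\NP
        [1,2] "that" : (S/PP)\(PP\NP)
      [2,3] "dog" : PP
    [3,4] "idea" : PP\S
  [4,6] S\PP   <
    [4,5] "gave" : PP
    [5,6] "near" : (S\PP)\PP

S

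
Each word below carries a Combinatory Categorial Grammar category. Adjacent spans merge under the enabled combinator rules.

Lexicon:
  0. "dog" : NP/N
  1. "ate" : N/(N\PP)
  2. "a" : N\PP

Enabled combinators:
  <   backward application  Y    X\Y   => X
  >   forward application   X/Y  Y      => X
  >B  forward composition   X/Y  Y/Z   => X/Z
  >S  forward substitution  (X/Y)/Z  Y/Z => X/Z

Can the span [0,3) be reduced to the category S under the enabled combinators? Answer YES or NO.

NO

NP/N N/(N\PP) N\PP
CKY chart[0,3] = {NP}; S ∉ chart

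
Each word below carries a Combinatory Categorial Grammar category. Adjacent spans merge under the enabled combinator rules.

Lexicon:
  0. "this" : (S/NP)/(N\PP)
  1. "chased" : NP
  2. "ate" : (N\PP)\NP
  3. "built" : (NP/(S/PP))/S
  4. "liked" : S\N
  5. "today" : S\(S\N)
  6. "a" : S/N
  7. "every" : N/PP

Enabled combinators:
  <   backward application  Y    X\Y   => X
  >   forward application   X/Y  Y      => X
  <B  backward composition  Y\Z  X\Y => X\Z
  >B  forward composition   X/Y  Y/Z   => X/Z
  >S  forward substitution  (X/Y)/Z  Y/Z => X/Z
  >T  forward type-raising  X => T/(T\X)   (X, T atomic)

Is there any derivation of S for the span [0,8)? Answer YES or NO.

YES

[0,8] S   >
  [0,3] S/NP   >
    [0,1] "this" : (S/NP)/(N\PP)
    [1,3] N\PP   <
      [1,2] "chased" : NP
      [2,3] "ate" : (N\PP)\NP
  [3,8] NP   >
    [3,6] NP/(S/PP)   >
      [3,4] "built" : (NP/(S/PP))/S
      [4,6] S   <
        [4,5] "liked" : S\N
        [5,6] "today" : S\(S\N)
    [6,8] S/PP   >B
      [6,7] "a" : S/N
      [7,8] "every" : N/PP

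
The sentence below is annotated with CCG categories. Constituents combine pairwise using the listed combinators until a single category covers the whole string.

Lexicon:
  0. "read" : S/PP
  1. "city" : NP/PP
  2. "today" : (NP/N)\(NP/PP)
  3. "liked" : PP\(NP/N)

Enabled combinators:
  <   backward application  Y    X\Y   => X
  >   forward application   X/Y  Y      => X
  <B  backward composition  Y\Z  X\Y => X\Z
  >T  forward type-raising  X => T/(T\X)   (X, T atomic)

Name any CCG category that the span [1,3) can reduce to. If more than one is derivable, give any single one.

[0,4] S   >
  [0,1] "read" : S/PP
  [1,4] PP   <
    [1,3] NP/N   <
      [1,2] "city" : NP/PP
      [2,3] "today" : (NP/N)\(NP/PP)
    [3,4] "liked" : PP\(NP/N)

NP/N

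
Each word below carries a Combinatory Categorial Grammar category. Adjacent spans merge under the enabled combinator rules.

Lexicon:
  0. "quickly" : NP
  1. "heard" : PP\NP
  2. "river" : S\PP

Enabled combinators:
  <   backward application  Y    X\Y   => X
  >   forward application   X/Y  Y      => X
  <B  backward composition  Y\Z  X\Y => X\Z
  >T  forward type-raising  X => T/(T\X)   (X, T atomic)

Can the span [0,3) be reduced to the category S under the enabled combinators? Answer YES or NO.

[0,3] S   <
  [0,2] PP   >
    [0,1] PP/(PP\NP)   >T
      [0,1] "quickly" : NP
    [1,2] "heard" : PP\NP
  [2,3] "river" : S\PP

YES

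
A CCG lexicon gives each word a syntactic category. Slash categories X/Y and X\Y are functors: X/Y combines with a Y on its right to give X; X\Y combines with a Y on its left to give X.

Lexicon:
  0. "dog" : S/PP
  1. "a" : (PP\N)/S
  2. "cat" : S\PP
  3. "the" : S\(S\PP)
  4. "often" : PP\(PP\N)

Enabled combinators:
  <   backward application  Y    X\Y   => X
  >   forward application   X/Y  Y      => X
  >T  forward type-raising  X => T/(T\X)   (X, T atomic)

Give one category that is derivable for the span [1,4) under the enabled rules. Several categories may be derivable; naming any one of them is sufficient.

[0,5] S   >
  [0,1] "dog" : S/PP
  [1,5] PP   <
    [1,4] PP\N   >
      [1,2] "a" : (PP\N)/S
      [2,4] S   <
        [2,3] "cat" : S\PP
        [3,4] "the" : S\(S\PP)
    [4,5] "often" : PP\(PP\N)

PP\N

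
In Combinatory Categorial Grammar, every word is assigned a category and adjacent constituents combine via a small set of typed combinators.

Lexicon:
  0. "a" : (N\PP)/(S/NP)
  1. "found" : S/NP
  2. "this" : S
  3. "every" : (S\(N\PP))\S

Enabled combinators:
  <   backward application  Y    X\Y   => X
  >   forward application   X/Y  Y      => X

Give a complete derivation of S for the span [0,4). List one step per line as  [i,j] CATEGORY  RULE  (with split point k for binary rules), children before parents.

[0,1] (N\PP)/(S/NP)  lex  "a"
[1,2] S/NP  lex  "found"
[0,2] N\PP  >  k=1
[2,3] S  lex  "this"
[3,4] (S\(N\PP))\S  lex  "every"
[2,4] S\(N\PP)  <  k=3
[0,4] S  <  k=2

[0,4] S   <
  [0,2] N\PP   >
    [0,1] "a" : (N\PP)/(S/NP)
    [1,2] "found" : S/NP
  [2,4] S\(N\PP)   <
    [2,3] "this" : S
    [3,4] "every" : (S\(N\PP))\S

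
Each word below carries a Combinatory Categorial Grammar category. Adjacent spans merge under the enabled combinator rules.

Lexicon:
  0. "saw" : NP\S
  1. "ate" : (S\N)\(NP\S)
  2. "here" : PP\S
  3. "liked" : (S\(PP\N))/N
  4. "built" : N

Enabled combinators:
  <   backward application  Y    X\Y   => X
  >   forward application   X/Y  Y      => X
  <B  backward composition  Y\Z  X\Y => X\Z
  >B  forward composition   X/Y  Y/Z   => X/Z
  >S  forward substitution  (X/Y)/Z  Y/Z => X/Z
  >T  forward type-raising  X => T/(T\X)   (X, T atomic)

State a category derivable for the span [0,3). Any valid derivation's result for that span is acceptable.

PP\N

[0,5] S   <
  [0,3] PP\N   <B
    [0,2] S\N   <
      [0,1] "saw" : NP\S
      [1,2] "ate" : (S\N)\(NP\S)
    [2,3] "here" : PP\S
  [3,5] S\(PP\N)   >
    [3,4] "liked" : (S\(PP\N))/N
    [4,5] "built" : N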